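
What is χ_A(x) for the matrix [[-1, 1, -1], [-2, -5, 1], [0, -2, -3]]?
xI - A = [[x + 1, -1, 1], [2, x + 5, -1], [0, 2, x + 3]].

Expanding det(xI - A) along the first row:
det(xI - A) = + (x + 1)·det([[x + 5, -1], [2, x + 3]]) - (-1)·det([[2, -1], [0, x + 3]]) + (1)·det([[2, x + 5], [0, 2]]).

Evaluating gives χ_A(x) = x^3 + 9x^2 + 27x + 27 = (x + 3)^3.

χ_A(x) = (x + 3)^3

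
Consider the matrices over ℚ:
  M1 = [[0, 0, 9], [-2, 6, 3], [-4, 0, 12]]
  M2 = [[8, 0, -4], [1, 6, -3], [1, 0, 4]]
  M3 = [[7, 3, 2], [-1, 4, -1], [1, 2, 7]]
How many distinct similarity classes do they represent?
Characteristic polynomials: χ_{M1} = (x - 6)^3, χ_{M2} = (x - 6)^3, χ_{M3} = (x - 6)^3.

{M1}: invariant factors x - 6, (x - 6)^2.

{M2, M3}: invariant factors (x - 6)^3.

Matrices are similar if and only if their invariant-factor lists agree; the partition into similarity classes is {M1}, {M2, M3}.

2 classes: {M1}, {M2, M3}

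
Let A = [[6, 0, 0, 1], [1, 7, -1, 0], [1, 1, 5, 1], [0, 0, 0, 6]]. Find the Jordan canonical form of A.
J = [[6, 1, 0, 0], [0, 6, 0, 0], [0, 0, 6, 1], [0, 0, 0, 6]]

The characteristic polynomial is det(xI - A) = (x - 6)^4, so the eigenvalues are 6 (algebraic multiplicity 4).

For λ = 6: rank(A - 6I) = 2, rank((A - 6I)^2) = 0. The eigenspace has dimension 4 - 2 = 2, so there are 2 Jordan blocks; the rank sequence gives block sizes [2, 2].

Assembling the blocks gives the Jordan form J above.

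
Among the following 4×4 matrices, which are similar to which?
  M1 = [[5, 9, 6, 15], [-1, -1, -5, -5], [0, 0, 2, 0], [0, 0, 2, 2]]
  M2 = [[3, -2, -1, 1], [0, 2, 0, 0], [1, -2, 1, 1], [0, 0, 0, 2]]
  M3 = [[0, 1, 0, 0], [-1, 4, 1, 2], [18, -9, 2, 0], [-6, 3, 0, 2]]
2 classes: {M1, M3}, {M2}

Characteristic polynomials: χ_{M1} = (x - 2)^4, χ_{M2} = (x - 2)^4, χ_{M3} = (x - 2)^4.

{M1, M3}: invariant factors x - 2, (x - 2)^3.

{M2}: invariant factors x - 2, x - 2, (x - 2)^2.

Matrices are similar if and only if their invariant-factor lists agree; the partition into similarity classes is {M1, M3}, {M2}.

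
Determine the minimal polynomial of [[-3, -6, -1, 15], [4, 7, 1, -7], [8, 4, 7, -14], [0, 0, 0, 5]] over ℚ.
m_A(x) = (x - 5)^2(x - 1)

The characteristic polynomial factors as (x - 5)^3(x - 1). The minimal polynomial is ∏(x - λ)^{k_λ} where k_λ is the size of the largest Jordan block at λ.

For λ = 1: rank(A - I) = 3, and the largest Jordan block has size 1 (the smallest k with rank((A - I)^k) = rank((A - I)^(k+1))).
For λ = 5: rank(A - 5I) = 2, and the largest Jordan block has size 2 (the smallest k with rank((A - 5I)^k) = rank((A - 5I)^(k+1))).

So m_A(x) = (x - 5)^2(x - 1).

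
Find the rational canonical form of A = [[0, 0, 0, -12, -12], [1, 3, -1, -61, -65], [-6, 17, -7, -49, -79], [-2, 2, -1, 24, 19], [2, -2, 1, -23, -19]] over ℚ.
The invariant factors of A (the non-unit diagonal entries of the Smith normal form of xI - A over ℚ[x]) are (x - 6)(x + 1)^3(x + 2), each dividing the next. The characteristic polynomial is their product, (x - 6)(x + 1)^3(x + 2).

The rational canonical form is the block-diagonal matrix of companion matrices C(f_i):
R = [[0, 0, 0, 0, 12], [1, 0, 0, 0, 40], [0, 1, 0, 0, 47], [0, 0, 1, 0, 21], [0, 0, 0, 1, 1]].

R = [[0, 0, 0, 0, 12], [1, 0, 0, 0, 40], [0, 1, 0, 0, 47], [0, 0, 1, 0, 21], [0, 0, 0, 1, 1]]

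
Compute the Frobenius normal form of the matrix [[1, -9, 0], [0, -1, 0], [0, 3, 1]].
The invariant factors of A (the non-unit diagonal entries of the Smith normal form of xI - A over ℚ[x]) are x - 1, (x - 1)(x + 1), each dividing the next. The characteristic polynomial is their product, (x - 1)^2(x + 1).

The rational canonical form is the block-diagonal matrix of companion matrices C(f_i):
R = [[1, 0, 0], [0, 0, 1], [0, 1, 0]].

R = [[1, 0, 0], [0, 0, 1], [0, 1, 0]]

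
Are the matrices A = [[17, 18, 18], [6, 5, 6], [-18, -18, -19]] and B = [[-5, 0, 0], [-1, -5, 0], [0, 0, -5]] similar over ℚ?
trace(A) = 3 but trace(B) = -15. The trace is a similarity invariant, so A and B are not similar.

No.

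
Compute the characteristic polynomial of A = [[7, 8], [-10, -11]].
χ_A(x) = (x + 1)(x + 3)

xI - A = [[x - 7, -8], [10, x + 11]].

Expanding det(xI - A) along the first row:
det(xI - A) = + (x - 7)·det([[x + 11]]) - (-8)·det([[10]]).

Evaluating gives χ_A(x) = x^2 + 4x + 3 = (x + 1)(x + 3).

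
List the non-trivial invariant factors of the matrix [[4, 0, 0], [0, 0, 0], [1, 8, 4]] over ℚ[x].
The Jordan structure of A has elementary divisors x, (x - 4)^2. Arranging the block sizes at each eigenvalue in decreasing order and taking row products gives the invariant factors.

Invariant factors (smallest first, each dividing the next): x(x - 4)^2.

Check: the last factor x(x - 4)^2 is the minimal polynomial, and the product x(x - 4)^2 is the characteristic polynomial.

x(x - 4)^2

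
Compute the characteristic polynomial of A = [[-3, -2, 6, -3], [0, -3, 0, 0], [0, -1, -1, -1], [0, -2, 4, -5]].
xI - A = [[x + 3, 2, -6, 3], [0, x + 3, 0, 0], [0, 1, x + 1, 1], [0, 2, -4, x + 5]].

Expanding det(xI - A) along the first row:
det(xI - A) = + (x + 3)·det([[x + 3, 0, 0], [1, x + 1, 1], [2, -4, x + 5]]) - (2)·det([[0, 0, 0], [0, x + 1, 1], [0, -4, x + 5]]) + (-6)·det([[0, x + 3, 0], [0, 1, 1], [0, 2, x + 5]]) - (3)·det([[0, x + 3, 0], [0, 1, x + 1], [0, 2, -4]]).

Evaluating gives χ_A(x) = x^4 + 12x^3 + 54x^2 + 108x + 81 = (x + 3)^4.

χ_A(x) = (x + 3)^4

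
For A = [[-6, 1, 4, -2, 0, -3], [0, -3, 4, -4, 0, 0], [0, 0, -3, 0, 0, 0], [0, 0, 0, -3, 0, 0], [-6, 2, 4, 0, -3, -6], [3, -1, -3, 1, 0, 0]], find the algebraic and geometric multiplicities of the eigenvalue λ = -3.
algebraic multiplicity 6, geometric multiplicity 4

The characteristic polynomial is (x + 3)^6, so the factor x + 3 appears with exponent 6: the algebraic multiplicity is 6.

rank(A + 3I) = 2, so the eigenspace has dimension 6 - 2 = 4: the geometric multiplicity is 4.

Since 4 < 6, A is not diagonalizable.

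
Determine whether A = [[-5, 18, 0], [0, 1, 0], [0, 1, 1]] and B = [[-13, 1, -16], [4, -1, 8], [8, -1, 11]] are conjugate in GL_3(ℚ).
Two matrices over a field are similar if and only if they have the same invariant factors.

Both A and B have characteristic polynomial (x - 1)^2(x + 5) and minimal polynomial (x - 1)^2(x + 5). Computing further, both have invariant factors (x - 1)^2(x + 5). Hence A and B are similar.

Yes.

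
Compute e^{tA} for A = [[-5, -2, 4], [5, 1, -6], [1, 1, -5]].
A has Jordan form J = [[-3, 1, 0], [0, -3, 1], [0, 0, -3]] with A = PJP^{-1}, so e^{tA} = P e^{tJ} P^{-1}.

For a Jordan block J_k(λ), e^{tJ_k(λ)} = e^{λt} · (I + tN + t^2 N^2/2! + ... + t^{k-1} N^{k-1}/(k-1)!) where N is the nilpotent superdiagonal part.

Assembling the blocks and conjugating back gives the entries of e^{tA} as shown above.

e^{tA} = [[(-t^2 - 2*t + 1)*e^{-3*t}, -2*t*e^{-3*t}, 2*t*(2 - t)*e^{-3*t}], [t*(2*t + 5)*e^{-3*t}, (4*t + 1)*e^{-3*t}, 2*t*(2*t - 3)*e^{-3*t}], [t*(t + 2)*e^{-3*t}/2, t*e^{-3*t}, (t^2 - 2*t + 1)*e^{-3*t}]]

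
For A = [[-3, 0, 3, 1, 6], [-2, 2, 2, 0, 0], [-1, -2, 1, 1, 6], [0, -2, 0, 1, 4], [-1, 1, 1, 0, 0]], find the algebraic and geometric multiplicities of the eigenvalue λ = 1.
algebraic multiplicity 1, geometric multiplicity 1

The characteristic polynomial is x^4(x - 1), so the factor x - 1 appears with exponent 1: the algebraic multiplicity is 1.

rank(A - I) = 4, so the eigenspace has dimension 5 - 4 = 1: the geometric multiplicity is 1.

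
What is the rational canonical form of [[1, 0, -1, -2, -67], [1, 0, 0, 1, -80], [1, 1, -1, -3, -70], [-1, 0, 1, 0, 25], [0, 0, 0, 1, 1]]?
R = [[0, 0, 0, 0, -40], [1, 0, 0, 0, -82], [0, 1, 0, 0, -2], [0, 0, 1, 0, 24], [0, 0, 0, 1, 1]]

The invariant factors of A (the non-unit diagonal entries of the Smith normal form of xI - A over ℚ[x]) are (x - 5)(x + 4)(x^3 - 4x - 2), each dividing the next. The characteristic polynomial is their product, (x - 5)(x + 4)(x^3 - 4x - 2).

The rational canonical form is the block-diagonal matrix of companion matrices C(f_i):
R = [[0, 0, 0, 0, -40], [1, 0, 0, 0, -82], [0, 1, 0, 0, -2], [0, 0, 1, 0, 24], [0, 0, 0, 1, 1]].

Note the characteristic polynomial does not split into linear factors over ℚ, so A has no Jordan form over ℚ; the rational canonical form exists over any field.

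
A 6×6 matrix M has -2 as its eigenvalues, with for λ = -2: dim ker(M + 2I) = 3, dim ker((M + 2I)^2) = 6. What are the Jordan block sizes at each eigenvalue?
Jordan blocks: (-2, 2), (-2, 2), (-2, 2)

λ = -2: successive nullity increments [3, 3] count blocks of size ≥ k; block sizes are [2, 2, 2].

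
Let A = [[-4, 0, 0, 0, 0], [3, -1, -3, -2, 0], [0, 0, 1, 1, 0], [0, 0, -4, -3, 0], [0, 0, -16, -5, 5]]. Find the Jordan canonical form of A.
J = [[-4, 0, 0, 0, 0], [0, -1, 1, 0, 0], [0, 0, -1, 1, 0], [0, 0, 0, -1, 0], [0, 0, 0, 0, 5]]

The characteristic polynomial is det(xI - A) = (x - 5)(x + 1)^3(x + 4), so the eigenvalues are -4 (algebraic multiplicity 1), -1 (algebraic multiplicity 3), 5 (algebraic multiplicity 1).

For λ = -4: algebraic multiplicity 1 gives one 1×1 block.

For λ = -1: rank(A + I) = 4, rank((A + I)^2) = 3, rank((A + I)^3) = 2. The eigenspace has dimension 5 - 4 = 1, so there is 1 Jordan block; the rank sequence gives block sizes [3].

For λ = 5: algebraic multiplicity 1 gives one 1×1 block.

Assembling the blocks gives the Jordan form J above.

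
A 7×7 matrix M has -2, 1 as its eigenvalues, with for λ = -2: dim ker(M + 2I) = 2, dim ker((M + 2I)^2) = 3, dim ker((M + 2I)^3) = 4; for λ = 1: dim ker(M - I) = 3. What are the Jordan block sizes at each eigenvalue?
Jordan blocks: (-2, 3), (-2, 1), (1, 1), (1, 1), (1, 1)

λ = -2: successive nullity increments [2, 1, 1] count blocks of size ≥ k; block sizes are [3, 1].
λ = 1: successive nullity increments [3] count blocks of size ≥ k; block sizes are [1, 1, 1].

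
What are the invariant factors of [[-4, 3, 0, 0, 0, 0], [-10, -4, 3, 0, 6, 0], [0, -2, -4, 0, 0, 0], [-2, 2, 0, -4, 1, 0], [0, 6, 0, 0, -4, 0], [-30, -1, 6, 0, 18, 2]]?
The Jordan structure of A has elementary divisors (x + 4)^3, (x + 4)^2, (x - 2). Arranging the block sizes at each eigenvalue in decreasing order and taking row products gives the invariant factors.

Invariant factors (smallest first, each dividing the next): (x + 4)^2, (x - 2)(x + 4)^3.

Check: the last factor (x - 2)(x + 4)^3 is the minimal polynomial, and the product (x - 2)(x + 4)^5 is the characteristic polynomial.

(x + 4)^2, (x - 2)(x + 4)^3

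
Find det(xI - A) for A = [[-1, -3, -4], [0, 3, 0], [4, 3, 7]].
xI - A = [[x + 1, 3, 4], [0, x - 3, 0], [-4, -3, x - 7]].

Expanding det(xI - A) along the first row:
det(xI - A) = + (x + 1)·det([[x - 3, 0], [-3, x - 7]]) - (3)·det([[0, 0], [-4, x - 7]]) + (4)·det([[0, x - 3], [-4, -3]]).

Evaluating gives χ_A(x) = x^3 - 9x^2 + 27x - 27 = (x - 3)^3.

χ_A(x) = (x - 3)^3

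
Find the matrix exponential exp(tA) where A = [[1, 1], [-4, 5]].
e^{tA} = [[(1 - 2*t)*e^{3*t}, t*e^{3*t}], [-4*t*e^{3*t}, (2*t + 1)*e^{3*t}]]

A has Jordan form J = [[3, 1], [0, 3]] with A = PJP^{-1}, so e^{tA} = P e^{tJ} P^{-1}.

For a Jordan block J_k(λ), e^{tJ_k(λ)} = e^{λt} · (I + tN + t^2 N^2/2! + ... + t^{k-1} N^{k-1}/(k-1)!) where N is the nilpotent superdiagonal part.

Assembling the blocks and conjugating back gives the entries of e^{tA} as shown above.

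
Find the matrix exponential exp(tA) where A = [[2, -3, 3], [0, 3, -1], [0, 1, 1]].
A has Jordan form J = [[2, 1, 0], [0, 2, 0], [0, 0, 2]] with A = PJP^{-1}, so e^{tA} = P e^{tJ} P^{-1}.

For a Jordan block J_k(λ), e^{tJ_k(λ)} = e^{λt} · (I + tN + t^2 N^2/2! + ... + t^{k-1} N^{k-1}/(k-1)!) where N is the nilpotent superdiagonal part.

Assembling the blocks and conjugating back gives the entries of e^{tA} as shown above.

e^{tA} = [[e^{2*t}, -3*t*e^{2*t}, 3*t*e^{2*t}], [0, (t + 1)*e^{2*t}, -t*e^{2*t}], [0, t*e^{2*t}, (1 - t)*e^{2*t}]]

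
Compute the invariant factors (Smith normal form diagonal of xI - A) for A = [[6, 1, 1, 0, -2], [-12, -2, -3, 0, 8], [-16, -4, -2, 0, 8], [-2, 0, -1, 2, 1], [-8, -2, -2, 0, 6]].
(x - 2)^2, (x - 2)^3

The Jordan structure of A has elementary divisors (x - 2)^3, (x - 2)^2. Arranging the block sizes at each eigenvalue in decreasing order and taking row products gives the invariant factors.

Invariant factors (smallest first, each dividing the next): (x - 2)^2, (x - 2)^3.

Check: the last factor (x - 2)^3 is the minimal polynomial, and the product (x - 2)^5 is the characteristic polynomial.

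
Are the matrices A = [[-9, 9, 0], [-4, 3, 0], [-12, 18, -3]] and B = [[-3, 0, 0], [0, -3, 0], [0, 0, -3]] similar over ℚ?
No.

Both have characteristic polynomial (x + 3)^3, but the minimal polynomial of A is (x + 3)^2 while the minimal polynomial of B is x + 3. The minimal polynomial is a similarity invariant, so A and B are not similar.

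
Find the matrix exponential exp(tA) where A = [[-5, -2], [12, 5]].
e^{tA} = [[-5*sinh(t) + cosh(t), -2*sinh(t)], [12*sinh(t), 5*sinh(t) + cosh(t)]]

A has Jordan form J = [[-1, 0], [0, 1]] with A = PJP^{-1}, so e^{tA} = P e^{tJ} P^{-1}.

For a Jordan block J_k(λ), e^{tJ_k(λ)} = e^{λt} · (I + tN + t^2 N^2/2! + ... + t^{k-1} N^{k-1}/(k-1)!) where N is the nilpotent superdiagonal part.

Assembling the blocks and conjugating back gives the entries of e^{tA} as shown above.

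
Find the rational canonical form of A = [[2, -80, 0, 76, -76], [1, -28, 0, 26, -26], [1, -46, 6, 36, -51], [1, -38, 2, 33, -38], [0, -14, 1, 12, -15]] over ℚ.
R = [[0, 0, 0, 0, 24], [1, 0, 0, 0, 26], [0, 1, 0, 0, -11], [0, 0, 1, 0, 4], [0, 0, 0, 1, -2]]

The invariant factors of A (the non-unit diagonal entries of the Smith normal form of xI - A over ℚ[x]) are (x - 2)(x + 4)(x^3 + 4x + 3), each dividing the next. The characteristic polynomial is their product, (x - 2)(x + 4)(x^3 + 4x + 3).

The rational canonical form is the block-diagonal matrix of companion matrices C(f_i):
R = [[0, 0, 0, 0, 24], [1, 0, 0, 0, 26], [0, 1, 0, 0, -11], [0, 0, 1, 0, 4], [0, 0, 0, 1, -2]].

Note the characteristic polynomial does not split into linear factors over ℚ, so A has no Jordan form over ℚ; the rational canonical form exists over any field.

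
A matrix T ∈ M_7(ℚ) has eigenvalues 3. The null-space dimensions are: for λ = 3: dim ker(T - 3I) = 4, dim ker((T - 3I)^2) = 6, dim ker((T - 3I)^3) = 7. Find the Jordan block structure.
λ = 3: successive nullity increments [4, 2, 1] count blocks of size ≥ k; block sizes are [3, 2, 1, 1].

Jordan blocks: (3, 3), (3, 2), (3, 1), (3, 1)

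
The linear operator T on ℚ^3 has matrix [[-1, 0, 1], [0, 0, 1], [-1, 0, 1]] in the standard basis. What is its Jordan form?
J = [[0, 1, 0], [0, 0, 1], [0, 0, 0]]

The characteristic polynomial is det(xI - A) = x^3, so the eigenvalues are 0 (algebraic multiplicity 3).

For λ = 0: rank(A) = 2, rank(A^2) = 1, rank(A^3) = 0. The eigenspace has dimension 3 - 2 = 1, so there is 1 Jordan block; the rank sequence gives block sizes [3].

Assembling the blocks gives the Jordan form J above.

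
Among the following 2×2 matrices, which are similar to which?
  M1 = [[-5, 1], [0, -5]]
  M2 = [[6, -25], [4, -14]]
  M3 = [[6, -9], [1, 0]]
3 classes: {M1}, {M2}, {M3}

Characteristic polynomials: χ_{M1} = (x + 5)^2, χ_{M2} = (x + 4)^2, χ_{M3} = (x - 3)^2.

{M1}: invariant factors (x + 5)^2.

{M2}: invariant factors (x + 4)^2.

{M3}: invariant factors (x - 3)^2.

Matrices are similar if and only if their invariant-factor lists agree; the partition into similarity classes is {M1}, {M2}, {M3}.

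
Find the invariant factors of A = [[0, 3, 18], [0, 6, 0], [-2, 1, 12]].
x - 6, (x - 6)^2

The Jordan structure of A has elementary divisors (x - 6)^2, (x - 6). Arranging the block sizes at each eigenvalue in decreasing order and taking row products gives the invariant factors.

Invariant factors (smallest first, each dividing the next): x - 6, (x - 6)^2.

Check: the last factor (x - 6)^2 is the minimal polynomial, and the product (x - 6)^3 is the characteristic polynomial.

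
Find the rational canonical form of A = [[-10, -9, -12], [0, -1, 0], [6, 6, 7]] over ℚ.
The invariant factors of A (the non-unit diagonal entries of the Smith normal form of xI - A over ℚ[x]) are x + 1, (x + 1)(x + 2), each dividing the next. The characteristic polynomial is their product, (x + 1)^2(x + 2).

The rational canonical form is the block-diagonal matrix of companion matrices C(f_i):
R = [[-1, 0, 0], [0, 0, -2], [0, 1, -3]].

R = [[-1, 0, 0], [0, 0, -2], [0, 1, -3]]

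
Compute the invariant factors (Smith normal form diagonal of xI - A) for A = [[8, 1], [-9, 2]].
(x - 5)^2

The Jordan structure of A has elementary divisors (x - 5)^2. Arranging the block sizes at each eigenvalue in decreasing order and taking row products gives the invariant factors.

Invariant factors (smallest first, each dividing the next): (x - 5)^2.

Check: the last factor (x - 5)^2 is the minimal polynomial, and the product (x - 5)^2 is the characteristic polynomial.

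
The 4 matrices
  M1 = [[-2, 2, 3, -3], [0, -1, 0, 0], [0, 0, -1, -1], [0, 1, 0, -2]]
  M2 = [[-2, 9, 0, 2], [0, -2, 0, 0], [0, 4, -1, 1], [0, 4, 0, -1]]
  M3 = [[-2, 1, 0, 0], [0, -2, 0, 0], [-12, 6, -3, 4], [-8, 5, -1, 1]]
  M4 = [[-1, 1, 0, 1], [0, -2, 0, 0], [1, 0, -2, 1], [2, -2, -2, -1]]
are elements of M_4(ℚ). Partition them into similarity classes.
Characteristic polynomials: χ_{M1} = (x + 1)^2(x + 2)^2, χ_{M2} = (x + 1)^2(x + 2)^2, χ_{M3} = (x + 1)^2(x + 2)^2, χ_{M4} = (x + 1)^2(x + 2)^2.

{M1}: invariant factors x + 2, (x + 1)^2(x + 2).

{M2, M3, M4}: invariant factors (x + 1)^2(x + 2)^2.

Matrices are similar if and only if their invariant-factor lists agree; the partition into similarity classes is {M1}, {M2, M3, M4}.

2 classes: {M1}, {M2, M3, M4}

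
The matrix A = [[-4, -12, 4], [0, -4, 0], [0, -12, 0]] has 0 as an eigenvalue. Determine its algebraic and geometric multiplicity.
algebraic multiplicity 1, geometric multiplicity 1

The characteristic polynomial is x(x + 4)^2, so the factor x appears with exponent 1: the algebraic multiplicity is 1.

rank(A) = 2, so the eigenspace has dimension 3 - 2 = 1: the geometric multiplicity is 1.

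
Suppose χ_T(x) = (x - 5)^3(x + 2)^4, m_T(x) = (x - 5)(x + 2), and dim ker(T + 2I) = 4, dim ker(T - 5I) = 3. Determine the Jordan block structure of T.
λ = -2: algebraic multiplicity 4 (exponent in χ_T), largest block size 1 (exponent in m_T), 4 blocks (geometric multiplicity). These force block sizes [1, 1, 1, 1].
λ = 5: algebraic multiplicity 3 (exponent in χ_T), largest block size 1 (exponent in m_T), 3 blocks (geometric multiplicity). These force block sizes [1, 1, 1].

Jordan blocks: (-2, 1), (-2, 1), (-2, 1), (-2, 1), (5, 1), (5, 1), (5, 1)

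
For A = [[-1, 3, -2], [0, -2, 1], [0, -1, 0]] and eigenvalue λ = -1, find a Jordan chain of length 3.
We seek v_1 ∈ ker((A + I)^3) \ ker((A + I)^2), then set v_{i+1} = (A + I) v_i.

One such chain is v_1 = [[-2, 0, 1]]^T, v_2 = [[-2, 1, 1]]^T, v_3 = [[1, 0, 0]]^T. Check: (A + I) v_3 = [[0, 0, 0]]^T = 0.

v_1 = [[-2, 0, 1]]^T, v_2 = [[-2, 1, 1]]^T, v_3 = [[1, 0, 0]]^T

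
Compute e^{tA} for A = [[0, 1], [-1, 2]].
e^{tA} = [[(1 - t)*e^{t}, t*e^{t}], [-t*e^{t}, (t + 1)*e^{t}]]

A has Jordan form J = [[1, 1], [0, 1]] with A = PJP^{-1}, so e^{tA} = P e^{tJ} P^{-1}.

For a Jordan block J_k(λ), e^{tJ_k(λ)} = e^{λt} · (I + tN + t^2 N^2/2! + ... + t^{k-1} N^{k-1}/(k-1)!) where N is the nilpotent superdiagonal part.

Assembling the blocks and conjugating back gives the entries of e^{tA} as shown above.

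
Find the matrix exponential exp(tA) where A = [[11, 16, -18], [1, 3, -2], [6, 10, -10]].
e^{tA} = [[(2*t + 8*e^{t} - 7)*e^{t}, 4*(t + 3*e^{t} - 3)*e^{t}, (-4*t - 14*e^{t} + 14)*e^{t}], [t*e^{t}, (2*t + 1)*e^{t}, -2*t*e^{t}], [2*(t + 2*e^{t} - 2)*e^{t}, (4*t + 6*e^{t} - 6)*e^{t}, (-4*t - 7*e^{t} + 8)*e^{t}]]

A has Jordan form J = [[1, 1, 0], [0, 1, 0], [0, 0, 2]] with A = PJP^{-1}, so e^{tA} = P e^{tJ} P^{-1}.

For a Jordan block J_k(λ), e^{tJ_k(λ)} = e^{λt} · (I + tN + t^2 N^2/2! + ... + t^{k-1} N^{k-1}/(k-1)!) where N is the nilpotent superdiagonal part.

Assembling the blocks and conjugating back gives the entries of e^{tA} as shown above.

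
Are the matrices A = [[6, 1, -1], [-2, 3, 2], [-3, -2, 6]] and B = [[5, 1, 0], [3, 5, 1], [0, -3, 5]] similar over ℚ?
Yes.

Two matrices over a field are similar if and only if they have the same invariant factors.

Both A and B have characteristic polynomial (x - 5)^3 and minimal polynomial (x - 5)^3. Computing further, both have invariant factors (x - 5)^3. Hence A and B are similar.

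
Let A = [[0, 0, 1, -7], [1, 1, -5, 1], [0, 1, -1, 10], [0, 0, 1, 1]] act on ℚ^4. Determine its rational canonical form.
R = [[0, 0, 0, -8], [1, 0, 0, -4], [0, 1, 0, 6], [0, 0, 1, 1]]

The invariant factors of A (the non-unit diagonal entries of the Smith normal form of xI - A over ℚ[x]) are (x - 2)^2(x + 1)(x + 2), each dividing the next. The characteristic polynomial is their product, (x - 2)^2(x + 1)(x + 2).

The rational canonical form is the block-diagonal matrix of companion matrices C(f_i):
R = [[0, 0, 0, -8], [1, 0, 0, -4], [0, 1, 0, 6], [0, 0, 1, 1]].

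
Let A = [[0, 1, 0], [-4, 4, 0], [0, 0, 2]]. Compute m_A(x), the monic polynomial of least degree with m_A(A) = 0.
m_A(x) = (x - 2)^2

The characteristic polynomial factors as (x - 2)^3. The minimal polynomial is ∏(x - λ)^{k_λ} where k_λ is the size of the largest Jordan block at λ.

For λ = 2: rank(A - 2I) = 1, and the largest Jordan block has size 2 (the smallest k with rank((A - 2I)^k) = rank((A - 2I)^(k+1))).

So m_A(x) = (x - 2)^2.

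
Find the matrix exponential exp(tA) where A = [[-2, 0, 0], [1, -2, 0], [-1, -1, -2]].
e^{tA} = [[e^{-2*t}, 0, 0], [t*e^{-2*t}, e^{-2*t}, 0], [t*(-t - 2)*e^{-2*t}/2, -t*e^{-2*t}, e^{-2*t}]]

A has Jordan form J = [[-2, 1, 0], [0, -2, 1], [0, 0, -2]] with A = PJP^{-1}, so e^{tA} = P e^{tJ} P^{-1}.

For a Jordan block J_k(λ), e^{tJ_k(λ)} = e^{λt} · (I + tN + t^2 N^2/2! + ... + t^{k-1} N^{k-1}/(k-1)!) where N is the nilpotent superdiagonal part.

Assembling the blocks and conjugating back gives the entries of e^{tA} as shown above.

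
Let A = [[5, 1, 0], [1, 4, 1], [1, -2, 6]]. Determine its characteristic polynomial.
χ_A(x) = (x - 5)^3

xI - A = [[x - 5, -1, 0], [-1, x - 4, -1], [-1, 2, x - 6]].

Expanding det(xI - A) along the first row:
det(xI - A) = + (x - 5)·det([[x - 4, -1], [2, x - 6]]) - (-1)·det([[-1, -1], [-1, x - 6]]) + (0)·det([[-1, x - 4], [-1, 2]]).

Evaluating gives χ_A(x) = x^3 - 15x^2 + 75x - 125 = (x - 5)^3.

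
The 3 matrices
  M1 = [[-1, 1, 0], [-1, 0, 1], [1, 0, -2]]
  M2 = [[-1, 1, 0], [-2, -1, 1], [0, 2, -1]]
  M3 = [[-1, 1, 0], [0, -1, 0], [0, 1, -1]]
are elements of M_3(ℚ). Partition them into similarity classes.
Characteristic polynomials: χ_{M1} = (x + 1)^3, χ_{M2} = (x + 1)^3, χ_{M3} = (x + 1)^3.

{M1, M2}: invariant factors (x + 1)^3.

{M3}: invariant factors x + 1, (x + 1)^2.

Matrices are similar if and only if their invariant-factor lists agree; the partition into similarity classes is {M1, M2}, {M3}.

2 classes: {M1, M2}, {M3}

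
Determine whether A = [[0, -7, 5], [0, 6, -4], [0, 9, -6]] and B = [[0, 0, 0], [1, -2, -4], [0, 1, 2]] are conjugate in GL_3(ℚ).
Yes.

Two matrices over a field are similar if and only if they have the same invariant factors.

Both A and B have characteristic polynomial x^3 and minimal polynomial x^3. Computing further, both have invariant factors x^3. Hence A and B are similar.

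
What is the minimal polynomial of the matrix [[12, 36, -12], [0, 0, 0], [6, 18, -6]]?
m_A(x) = x(x - 6)

The characteristic polynomial factors as x^2(x - 6). The minimal polynomial is ∏(x - λ)^{k_λ} where k_λ is the size of the largest Jordan block at λ.

For λ = 0: rank(A) = 1, and the largest Jordan block has size 1 (the smallest k with rank(A^k) = rank(A^(k+1))).
For λ = 6: rank(A - 6I) = 2, and the largest Jordan block has size 1 (the smallest k with rank((A - 6I)^k) = rank((A - 6I)^(k+1))).

So m_A(x) = x(x - 6).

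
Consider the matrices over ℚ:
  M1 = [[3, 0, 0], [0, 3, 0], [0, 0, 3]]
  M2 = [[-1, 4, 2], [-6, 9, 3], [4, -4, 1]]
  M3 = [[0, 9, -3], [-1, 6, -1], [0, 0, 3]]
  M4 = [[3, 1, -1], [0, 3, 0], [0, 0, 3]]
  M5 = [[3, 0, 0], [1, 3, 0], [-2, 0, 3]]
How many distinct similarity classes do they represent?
Characteristic polynomials: χ_{M1} = (x - 3)^3, χ_{M2} = (x - 3)^3, χ_{M3} = (x - 3)^3, χ_{M4} = (x - 3)^3, χ_{M5} = (x - 3)^3.

{M1}: invariant factors x - 3, x - 3, x - 3.

{M2, M3, M4, M5}: invariant factors x - 3, (x - 3)^2.

Matrices are similar if and only if their invariant-factor lists agree; the partition into similarity classes is {M1}, {M2, M3, M4, M5}.

2 classes: {M1}, {M2, M3, M4, M5}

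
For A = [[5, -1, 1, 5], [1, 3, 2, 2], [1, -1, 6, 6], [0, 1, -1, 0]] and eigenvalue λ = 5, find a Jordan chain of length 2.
v_1 = [[1, 1, 1, 0]]^T, v_2 = [[0, 1, 1, 0]]^T

We seek v_1 ∈ ker((A - 5I)^2) \ ker(A - 5I), then set v_{i+1} = (A - 5I) v_i.

One such chain is v_1 = [[1, 1, 1, 0]]^T, v_2 = [[0, 1, 1, 0]]^T. Check: (A - 5I) v_2 = [[0, 0, 0, 0]]^T = 0.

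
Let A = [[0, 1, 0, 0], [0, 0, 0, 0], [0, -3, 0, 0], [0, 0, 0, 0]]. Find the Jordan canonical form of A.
The characteristic polynomial is det(xI - A) = x^4, so the eigenvalues are 0 (algebraic multiplicity 4).

For λ = 0: rank(A) = 1, rank(A^2) = 0. The eigenspace has dimension 4 - 1 = 3, so there are 3 Jordan blocks; the rank sequence gives block sizes [2, 1, 1].

Assembling the blocks gives the Jordan form J above.

J = [[0, 1, 0, 0], [0, 0, 0, 0], [0, 0, 0, 0], [0, 0, 0, 0]]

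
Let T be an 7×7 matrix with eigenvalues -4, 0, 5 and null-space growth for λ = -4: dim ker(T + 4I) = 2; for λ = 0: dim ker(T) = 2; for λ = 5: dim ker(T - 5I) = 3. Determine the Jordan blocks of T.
Jordan blocks: (-4, 1), (-4, 1), (0, 1), (0, 1), (5, 1), (5, 1), (5, 1)

λ = -4: successive nullity increments [2] count blocks of size ≥ k; block sizes are [1, 1].
λ = 0: successive nullity increments [2] count blocks of size ≥ k; block sizes are [1, 1].
λ = 5: successive nullity increments [3] count blocks of size ≥ k; block sizes are [1, 1, 1].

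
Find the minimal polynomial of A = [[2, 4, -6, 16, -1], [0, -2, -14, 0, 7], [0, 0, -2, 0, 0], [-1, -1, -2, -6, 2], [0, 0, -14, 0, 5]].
The characteristic polynomial factors as (x - 5)(x + 2)^4. The minimal polynomial is ∏(x - λ)^{k_λ} where k_λ is the size of the largest Jordan block at λ.

For λ = -2: rank(A + 2I) = 2, and the largest Jordan block has size 2 (the smallest k with rank((A + 2I)^k) = rank((A + 2I)^(k+1))).
For λ = 5: rank(A - 5I) = 4, and the largest Jordan block has size 1 (the smallest k with rank((A - 5I)^k) = rank((A - 5I)^(k+1))).

So m_A(x) = (x - 5)(x + 2)^2.

m_A(x) = (x - 5)(x + 2)^2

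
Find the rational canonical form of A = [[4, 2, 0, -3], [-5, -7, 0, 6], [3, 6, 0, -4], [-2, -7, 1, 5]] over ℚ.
R = [[0, 0, 0, -9], [1, 0, 0, 6], [0, 1, 0, -7], [0, 0, 1, 2]]

The invariant factors of A (the non-unit diagonal entries of the Smith normal form of xI - A over ℚ[x]) are (x^2 - x + 3)^2, each dividing the next. The characteristic polynomial is their product, (x^2 - x + 3)^2.

The rational canonical form is the block-diagonal matrix of companion matrices C(f_i):
R = [[0, 0, 0, -9], [1, 0, 0, 6], [0, 1, 0, -7], [0, 0, 1, 2]].

Note the characteristic polynomial does not split into linear factors over ℚ, so A has no Jordan form over ℚ; the rational canonical form exists over any field.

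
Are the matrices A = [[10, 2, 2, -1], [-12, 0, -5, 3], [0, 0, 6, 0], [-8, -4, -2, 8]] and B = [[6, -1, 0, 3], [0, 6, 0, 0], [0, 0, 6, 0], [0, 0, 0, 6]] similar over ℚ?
Both have characteristic polynomial (x - 6)^4 and minimal polynomial (x - 6)^2. But rank(A - 6I) = 2 for A while rank(B - 6I) = 1 for B, so the number of Jordan blocks at λ = 6 differs. A and B are not similar.

No.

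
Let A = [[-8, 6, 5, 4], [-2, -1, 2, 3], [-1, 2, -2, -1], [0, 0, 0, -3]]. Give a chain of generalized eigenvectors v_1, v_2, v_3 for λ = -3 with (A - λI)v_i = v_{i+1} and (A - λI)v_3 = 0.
v_1 = [[1, 0, 0, 1]]^T, v_2 = [[-1, 1, -2, 0]]^T, v_3 = [[1, 0, 1, 0]]^T

We seek v_1 ∈ ker((A + 3I)^3) \ ker((A + 3I)^2), then set v_{i+1} = (A + 3I) v_i.

One such chain is v_1 = [[1, 0, 0, 1]]^T, v_2 = [[-1, 1, -2, 0]]^T, v_3 = [[1, 0, 1, 0]]^T. Check: (A + 3I) v_3 = [[0, 0, 0, 0]]^T = 0.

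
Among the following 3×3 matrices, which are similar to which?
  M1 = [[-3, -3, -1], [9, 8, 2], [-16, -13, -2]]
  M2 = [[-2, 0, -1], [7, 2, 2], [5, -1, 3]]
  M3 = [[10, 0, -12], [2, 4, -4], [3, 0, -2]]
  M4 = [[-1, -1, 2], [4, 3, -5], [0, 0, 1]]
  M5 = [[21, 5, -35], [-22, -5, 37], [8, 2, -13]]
2 classes: {M1, M2, M4, M5}, {M3}

Characteristic polynomials: χ_{M1} = (x - 1)^3, χ_{M2} = (x - 1)^3, χ_{M3} = (x - 4)^3, χ_{M4} = (x - 1)^3, χ_{M5} = (x - 1)^3.

{M1, M2, M4, M5}: invariant factors (x - 1)^3.

{M3}: invariant factors x - 4, (x - 4)^2.

Matrices are similar if and only if their invariant-factor lists agree; the partition into similarity classes is {M1, M2, M4, M5}, {M3}.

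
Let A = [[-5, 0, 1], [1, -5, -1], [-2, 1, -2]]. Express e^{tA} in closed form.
A has Jordan form J = [[-4, 1, 0], [0, -4, 1], [0, 0, -4]] with A = PJP^{-1}, so e^{tA} = P e^{tJ} P^{-1}.

For a Jordan block J_k(λ), e^{tJ_k(λ)} = e^{λt} · (I + tN + t^2 N^2/2! + ... + t^{k-1} N^{k-1}/(k-1)!) where N is the nilpotent superdiagonal part.

Assembling the blocks and conjugating back gives the entries of e^{tA} as shown above.

e^{tA} = [[(-t^2/2 - t + 1)*e^{-4*t}, t^2*e^{-4*t}/2, t*(t + 2)*e^{-4*t}/2], [t*e^{-4*t}, (1 - t)*e^{-4*t}, -t*e^{-4*t}], [t*(-t - 4)*e^{-4*t}/2, t*(t + 2)*e^{-4*t}/2, (t^2 + 4*t + 2)*e^{-4*t}/2]]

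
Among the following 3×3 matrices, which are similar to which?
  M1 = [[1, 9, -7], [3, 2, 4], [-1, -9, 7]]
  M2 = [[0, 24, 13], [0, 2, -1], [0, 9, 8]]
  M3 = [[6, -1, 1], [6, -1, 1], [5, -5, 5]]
1 class: {M1, M2, M3}

Characteristic polynomials: χ_{M1} = x(x - 5)^2, χ_{M2} = x(x - 5)^2, χ_{M3} = x(x - 5)^2.

{M1, M2, M3}: invariant factors x(x - 5)^2.

Matrices are similar if and only if their invariant-factor lists agree; the partition into similarity classes is {M1, M2, M3}.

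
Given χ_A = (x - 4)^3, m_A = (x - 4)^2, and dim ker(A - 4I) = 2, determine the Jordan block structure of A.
Jordan blocks: (4, 2), (4, 1)

λ = 4: algebraic multiplicity 3 (exponent in χ_A), largest block size 2 (exponent in m_A), 2 blocks (geometric multiplicity). These force block sizes [2, 1].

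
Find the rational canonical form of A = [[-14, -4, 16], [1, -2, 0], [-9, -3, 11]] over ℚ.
The invariant factors of A (the non-unit diagonal entries of the Smith normal form of xI - A over ℚ[x]) are (x + 4)(x^2 + x - 4), each dividing the next. The characteristic polynomial is their product, (x + 4)(x^2 + x - 4).

The rational canonical form is the block-diagonal matrix of companion matrices C(f_i):
R = [[0, 0, 16], [1, 0, 0], [0, 1, -5]].

Note the characteristic polynomial does not split into linear factors over ℚ, so A has no Jordan form over ℚ; the rational canonical form exists over any field.

R = [[0, 0, 16], [1, 0, 0], [0, 1, -5]]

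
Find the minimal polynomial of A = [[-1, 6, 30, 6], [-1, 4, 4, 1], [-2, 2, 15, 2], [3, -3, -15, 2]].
m_A(x) = (x - 5)^3

The characteristic polynomial factors as (x - 5)^4. The minimal polynomial is ∏(x - λ)^{k_λ} where k_λ is the size of the largest Jordan block at λ.

For λ = 5: rank(A - 5I) = 2, and the largest Jordan block has size 3 (the smallest k with rank((A - 5I)^k) = rank((A - 5I)^(k+1))).

So m_A(x) = (x - 5)^3.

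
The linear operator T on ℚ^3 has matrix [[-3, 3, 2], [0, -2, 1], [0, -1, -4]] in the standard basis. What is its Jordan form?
The characteristic polynomial is det(xI - A) = (x + 3)^3, so the eigenvalues are -3 (algebraic multiplicity 3).

For λ = -3: rank(A + 3I) = 2, rank((A + 3I)^2) = 1, rank((A + 3I)^3) = 0. The eigenspace has dimension 3 - 2 = 1, so there is 1 Jordan block; the rank sequence gives block sizes [3].

Assembling the blocks gives the Jordan form J above.

J = [[-3, 1, 0], [0, -3, 1], [0, 0, -3]]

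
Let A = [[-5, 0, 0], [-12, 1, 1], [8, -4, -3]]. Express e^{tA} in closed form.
A has Jordan form J = [[-5, 0, 0], [0, -1, 1], [0, 0, -1]] with A = PJP^{-1}, so e^{tA} = P e^{tJ} P^{-1}.

For a Jordan block J_k(λ), e^{tJ_k(λ)} = e^{λt} · (I + tN + t^2 N^2/2! + ... + t^{k-1} N^{k-1}/(k-1)!) where N is the nilpotent superdiagonal part.

Assembling the blocks and conjugating back gives the entries of e^{tA} as shown above.

e^{tA} = [[e^{-5*t}, 0, 0], [2*(-(2*t + 1)*e^{4*t} + 1)*e^{-5*t}, (2*t + 1)*e^{-t}, t*e^{-t}], [8*t*e^{-t}, -4*t*e^{-t}, (1 - 2*t)*e^{-t}]]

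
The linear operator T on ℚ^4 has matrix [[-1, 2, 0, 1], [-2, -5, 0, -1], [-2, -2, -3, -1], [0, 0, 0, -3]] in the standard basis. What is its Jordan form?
J = [[-3, 1, 0, 0], [0, -3, 0, 0], [0, 0, -3, 0], [0, 0, 0, -3]]

The characteristic polynomial is det(xI - A) = (x + 3)^4, so the eigenvalues are -3 (algebraic multiplicity 4).

For λ = -3: rank(A + 3I) = 1, rank((A + 3I)^2) = 0. The eigenspace has dimension 4 - 1 = 3, so there are 3 Jordan blocks; the rank sequence gives block sizes [2, 1, 1].

Assembling the blocks gives the Jordan form J above.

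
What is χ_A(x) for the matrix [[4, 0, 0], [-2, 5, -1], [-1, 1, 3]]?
xI - A = [[x - 4, 0, 0], [2, x - 5, 1], [1, -1, x - 3]].

Expanding det(xI - A) along the first row:
det(xI - A) = + (x - 4)·det([[x - 5, 1], [-1, x - 3]]) - (0)·det([[2, 1], [1, x - 3]]) + (0)·det([[2, x - 5], [1, -1]]).

Evaluating gives χ_A(x) = x^3 - 12x^2 + 48x - 64 = (x - 4)^3.

χ_A(x) = (x - 4)^3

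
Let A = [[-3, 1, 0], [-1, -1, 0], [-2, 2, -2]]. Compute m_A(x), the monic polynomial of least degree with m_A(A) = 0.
The characteristic polynomial factors as (x + 2)^3. The minimal polynomial is ∏(x - λ)^{k_λ} where k_λ is the size of the largest Jordan block at λ.

For λ = -2: rank(A + 2I) = 1, and the largest Jordan block has size 2 (the smallest k with rank((A + 2I)^k) = rank((A + 2I)^(k+1))).

So m_A(x) = (x + 2)^2.

m_A(x) = (x + 2)^2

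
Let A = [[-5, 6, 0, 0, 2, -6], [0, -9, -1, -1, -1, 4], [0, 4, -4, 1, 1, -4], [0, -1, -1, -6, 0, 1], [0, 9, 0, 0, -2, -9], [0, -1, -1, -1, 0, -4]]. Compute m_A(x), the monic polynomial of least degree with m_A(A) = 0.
m_A(x) = (x + 5)^2

The characteristic polynomial factors as (x + 5)^6. The minimal polynomial is ∏(x - λ)^{k_λ} where k_λ is the size of the largest Jordan block at λ.

For λ = -5: rank(A + 5I) = 2, and the largest Jordan block has size 2 (the smallest k with rank((A + 5I)^k) = rank((A + 5I)^(k+1))).

So m_A(x) = (x + 5)^2.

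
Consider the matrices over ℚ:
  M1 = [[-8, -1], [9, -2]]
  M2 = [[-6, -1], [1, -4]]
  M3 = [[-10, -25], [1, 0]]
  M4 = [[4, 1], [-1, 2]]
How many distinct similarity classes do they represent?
Characteristic polynomials: χ_{M1} = (x + 5)^2, χ_{M2} = (x + 5)^2, χ_{M3} = (x + 5)^2, χ_{M4} = (x - 3)^2.

{M1, M2, M3}: invariant factors (x + 5)^2.

{M4}: invariant factors (x - 3)^2.

Matrices are similar if and only if their invariant-factor lists agree; the partition into similarity classes is {M1, M2, M3}, {M4}.

2 classes: {M1, M2, M3}, {M4}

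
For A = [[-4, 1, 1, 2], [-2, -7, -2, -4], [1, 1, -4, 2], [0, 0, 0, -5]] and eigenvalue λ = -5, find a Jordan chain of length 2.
We seek v_1 ∈ ker((A + 5I)^2) \ ker(A + 5I), then set v_{i+1} = (A + 5I) v_i.

One such chain is v_1 = [[-3, 3, 5, -2]]^T, v_2 = [[1, -2, 1, 0]]^T. Check: (A + 5I) v_2 = [[0, 0, 0, 0]]^T = 0.

v_1 = [[-3, 3, 5, -2]]^T, v_2 = [[1, -2, 1, 0]]^T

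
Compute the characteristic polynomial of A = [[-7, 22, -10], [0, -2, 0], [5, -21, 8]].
xI - A = [[x + 7, -22, 10], [0, x + 2, 0], [-5, 21, x - 8]].

Expanding det(xI - A) along the first row:
det(xI - A) = + (x + 7)·det([[x + 2, 0], [21, x - 8]]) - (-22)·det([[0, 0], [-5, x - 8]]) + (10)·det([[0, x + 2], [-5, 21]]).

Evaluating gives χ_A(x) = x^3 + x^2 - 8x - 12 = (x - 3)(x + 2)^2.

χ_A(x) = (x - 3)(x + 2)^2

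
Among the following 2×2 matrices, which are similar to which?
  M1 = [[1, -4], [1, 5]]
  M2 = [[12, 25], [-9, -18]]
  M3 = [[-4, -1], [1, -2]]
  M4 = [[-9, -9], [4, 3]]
Characteristic polynomials: χ_{M1} = (x - 3)^2, χ_{M2} = (x + 3)^2, χ_{M3} = (x + 3)^2, χ_{M4} = (x + 3)^2.

{M1}: invariant factors (x - 3)^2.

{M2, M3, M4}: invariant factors (x + 3)^2.

Matrices are similar if and only if their invariant-factor lists agree; the partition into similarity classes is {M1}, {M2, M3, M4}.

2 classes: {M1}, {M2, M3, M4}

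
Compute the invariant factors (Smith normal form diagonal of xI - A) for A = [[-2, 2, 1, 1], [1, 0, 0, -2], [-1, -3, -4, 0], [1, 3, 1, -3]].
The Jordan structure of A has elementary divisors (x + 3), (x + 2)^3. Arranging the block sizes at each eigenvalue in decreasing order and taking row products gives the invariant factors.

Invariant factors (smallest first, each dividing the next): (x + 2)^3(x + 3).

Check: the last factor (x + 2)^3(x + 3) is the minimal polynomial, and the product (x + 2)^3(x + 3) is the characteristic polynomial.

(x + 2)^3(x + 3)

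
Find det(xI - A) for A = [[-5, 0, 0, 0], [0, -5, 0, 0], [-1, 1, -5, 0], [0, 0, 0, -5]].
xI - A = [[x + 5, 0, 0, 0], [0, x + 5, 0, 0], [1, -1, x + 5, 0], [0, 0, 0, x + 5]].

Expanding det(xI - A) along the first row:
det(xI - A) = + (x + 5)·det([[x + 5, 0, 0], [-1, x + 5, 0], [0, 0, x + 5]]) - (0)·det([[0, 0, 0], [1, x + 5, 0], [0, 0, x + 5]]) + (0)·det([[0, x + 5, 0], [1, -1, 0], [0, 0, x + 5]]) - (0)·det([[0, x + 5, 0], [1, -1, x + 5], [0, 0, 0]]).

Evaluating gives χ_A(x) = x^4 + 20x^3 + 150x^2 + 500x + 625 = (x + 5)^4.

χ_A(x) = (x + 5)^4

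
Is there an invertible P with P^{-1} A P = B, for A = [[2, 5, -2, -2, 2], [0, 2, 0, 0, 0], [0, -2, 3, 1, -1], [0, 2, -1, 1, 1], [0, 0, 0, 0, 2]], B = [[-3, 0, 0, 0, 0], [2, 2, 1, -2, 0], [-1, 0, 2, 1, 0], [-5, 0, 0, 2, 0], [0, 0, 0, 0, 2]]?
trace(A) = 10 but trace(B) = 5. The trace is a similarity invariant, so A and B are not similar.

No.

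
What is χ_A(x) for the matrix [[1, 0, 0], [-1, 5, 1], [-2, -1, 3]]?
χ_A(x) = (x - 4)^2(x - 1)

xI - A = [[x - 1, 0, 0], [1, x - 5, -1], [2, 1, x - 3]].

Expanding det(xI - A) along the first row:
det(xI - A) = + (x - 1)·det([[x - 5, -1], [1, x - 3]]) - (0)·det([[1, -1], [2, x - 3]]) + (0)·det([[1, x - 5], [2, 1]]).

Evaluating gives χ_A(x) = x^3 - 9x^2 + 24x - 16 = (x - 4)^2(x - 1).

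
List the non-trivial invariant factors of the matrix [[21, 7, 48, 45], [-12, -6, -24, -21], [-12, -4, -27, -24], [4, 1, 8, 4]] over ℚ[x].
The Jordan structure of A has elementary divisors (x + 3)^2, (x + 3), (x - 1). Arranging the block sizes at each eigenvalue in decreasing order and taking row products gives the invariant factors.

Invariant factors (smallest first, each dividing the next): x + 3, (x - 1)(x + 3)^2.

Check: the last factor (x - 1)(x + 3)^2 is the minimal polynomial, and the product (x - 1)(x + 3)^3 is the characteristic polynomial.

x + 3, (x - 1)(x + 3)^2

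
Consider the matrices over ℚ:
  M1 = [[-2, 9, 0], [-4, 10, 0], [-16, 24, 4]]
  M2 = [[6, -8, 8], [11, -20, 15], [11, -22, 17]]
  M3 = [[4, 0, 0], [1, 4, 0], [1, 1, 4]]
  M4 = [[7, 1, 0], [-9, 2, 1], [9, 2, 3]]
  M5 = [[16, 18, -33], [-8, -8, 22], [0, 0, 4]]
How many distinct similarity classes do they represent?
3 classes: {M1, M5}, {M2}, {M3, M4}

Characteristic polynomials: χ_{M1} = (x - 4)^3, χ_{M2} = (x - 6)(x - 2)(x + 5), χ_{M3} = (x - 4)^3, χ_{M4} = (x - 4)^3, χ_{M5} = (x - 4)^3.

{M1, M5}: invariant factors x - 4, (x - 4)^2.

{M2}: invariant factors (x - 6)(x - 2)(x + 5).

{M3, M4}: invariant factors (x - 4)^3.

Matrices are similar if and only if their invariant-factor lists agree; the partition into similarity classes is {M1, M5}, {M2}, {M3, M4}.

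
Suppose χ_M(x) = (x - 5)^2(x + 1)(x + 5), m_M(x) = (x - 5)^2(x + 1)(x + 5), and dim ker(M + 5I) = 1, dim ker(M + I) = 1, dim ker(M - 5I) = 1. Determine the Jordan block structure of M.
λ = -5: algebraic multiplicity 1 (exponent in χ_M), largest block size 1 (exponent in m_M), 1 block (geometric multiplicity). This forces block sizes [1].
λ = -1: algebraic multiplicity 1 (exponent in χ_M), largest block size 1 (exponent in m_M), 1 block (geometric multiplicity). This forces block sizes [1].
λ = 5: algebraic multiplicity 2 (exponent in χ_M), largest block size 2 (exponent in m_M), 1 block (geometric multiplicity). This forces block sizes [2].

Jordan blocks: (-5, 1), (-1, 1), (5, 2)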